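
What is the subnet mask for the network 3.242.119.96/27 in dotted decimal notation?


/27 means 27 network bits, 5 host bits
Binary: 11111111111111111111111111100000
Mask: 255.255.255.224


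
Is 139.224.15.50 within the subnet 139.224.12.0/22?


Subnet network: 139.224.12.0
Test IP AND mask: 139.224.12.0
Yes, 139.224.15.50 is in 139.224.12.0/22


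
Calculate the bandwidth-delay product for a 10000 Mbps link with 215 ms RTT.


BDP = bandwidth * RTT
= 10000 Mbps * 215 ms
= 10000 * 1e6 * 215 / 1000 bits
= 2150000000 bits
= 268750000 bytes
= 262451.1719 KB
BDP = 2150000000 bits (268750000 bytes)


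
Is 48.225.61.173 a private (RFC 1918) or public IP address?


RFC 1918 private ranges:
  10.0.0.0/8 (10.0.0.0 - 10.255.255.255)
  172.16.0.0/12 (172.16.0.0 - 172.31.255.255)
  192.168.0.0/16 (192.168.0.0 - 192.168.255.255)
Public (not in any RFC 1918 range)


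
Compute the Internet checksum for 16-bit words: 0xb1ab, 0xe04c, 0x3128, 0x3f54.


Sum all words (with carry folding):
+ 0xb1ab = 0xb1ab
+ 0xe04c = 0x91f8
+ 0x3128 = 0xc320
+ 0x3f54 = 0x0275
One's complement: ~0x0275
Checksum = 0xfd8a


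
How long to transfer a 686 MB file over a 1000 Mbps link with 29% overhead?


Effective throughput = 1000 * (1 - 29/100) = 710 Mbps
File size in Mb = 686 * 8 = 5488 Mb
Time = 5488 / 710
Time = 7.7296 seconds


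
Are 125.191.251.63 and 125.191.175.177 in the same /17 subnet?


Mask: 255.255.128.0
125.191.251.63 AND mask = 125.191.128.0
125.191.175.177 AND mask = 125.191.128.0
Yes, same subnet (125.191.128.0)


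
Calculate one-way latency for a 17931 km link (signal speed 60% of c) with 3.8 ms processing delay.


Speed = 0.6 * 3e5 km/s = 180000 km/s
Propagation delay = 17931 / 180000 = 0.0996 s = 99.6167 ms
Processing delay = 3.8 ms
Total one-way latency = 103.4167 ms


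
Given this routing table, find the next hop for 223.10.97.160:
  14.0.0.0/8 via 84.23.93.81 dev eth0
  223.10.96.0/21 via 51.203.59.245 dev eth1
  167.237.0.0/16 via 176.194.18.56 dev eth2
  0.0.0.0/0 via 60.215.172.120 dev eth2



Longest prefix match for 223.10.97.160:
  /8 14.0.0.0: no
  /21 223.10.96.0: MATCH
  /16 167.237.0.0: no
  /0 0.0.0.0: MATCH
Selected: next-hop 51.203.59.245 via eth1 (matched /21)


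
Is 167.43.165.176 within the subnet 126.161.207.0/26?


Subnet network: 126.161.207.0
Test IP AND mask: 167.43.165.128
No, 167.43.165.176 is not in 126.161.207.0/26


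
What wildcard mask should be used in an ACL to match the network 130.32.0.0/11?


Subnet mask: 255.224.0.0
Wildcard = 255.255.255.255 - subnet mask
255 - 255 = 0
255 - 224 = 31
255 - 0 = 255
255 - 0 = 255
Wildcard: 0.31.255.255


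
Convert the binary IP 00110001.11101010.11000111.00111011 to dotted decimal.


00110001 = 49
11101010 = 234
11000111 = 199
00111011 = 59
IP: 49.234.199.59


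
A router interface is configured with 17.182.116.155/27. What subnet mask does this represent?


/27 means 27 network bits, 5 host bits
Binary: 11111111111111111111111111100000
Mask: 255.255.255.224


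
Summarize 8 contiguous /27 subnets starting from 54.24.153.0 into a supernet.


Original prefix: /27
Number of subnets: 8 = 2^3
New prefix = 27 - 3 = 24
Supernet: 54.24.153.0/24


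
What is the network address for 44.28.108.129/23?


IP:   00101100.00011100.01101100.10000001
Mask: 11111111.11111111.11111110.00000000
AND operation:
Net:  00101100.00011100.01101100.00000000
Network: 44.28.108.0/23


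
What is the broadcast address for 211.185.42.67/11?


Network: 211.160.0.0/11
Host bits = 21
Set all host bits to 1:
Broadcast: 211.191.255.255


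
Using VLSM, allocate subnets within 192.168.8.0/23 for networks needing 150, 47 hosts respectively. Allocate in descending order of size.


150 hosts -> /24 (254 usable): 192.168.8.0/24
47 hosts -> /26 (62 usable): 192.168.9.0/26
Allocation: 192.168.8.0/24 (150 hosts, 254 usable); 192.168.9.0/26 (47 hosts, 62 usable)


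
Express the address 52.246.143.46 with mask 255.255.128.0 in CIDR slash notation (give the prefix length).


Binary: 11111111.11111111.10000000.00000000
Count leading 1s
Prefix: /17


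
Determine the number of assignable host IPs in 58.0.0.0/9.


Host bits = 32 - 9 = 23
Total addresses = 2^23 = 8388608
Usable = total - 2 (network and broadcast)
Usable hosts: 8388606


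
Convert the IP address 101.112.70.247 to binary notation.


101 = 01100101
112 = 01110000
70 = 01000110
247 = 11110111
Binary: 01100101.01110000.01000110.11110111


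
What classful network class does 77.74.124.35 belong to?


First octet: 77
Binary: 01001101
0xxxxxxx -> Class A (1-126)
Class A, default mask 255.0.0.0 (/8)


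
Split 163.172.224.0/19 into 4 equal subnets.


New prefix = 19 + 2 = 21
Each subnet has 2048 addresses
  163.172.224.0/21
  163.172.232.0/21
  163.172.240.0/21
  163.172.248.0/21
Subnets: 163.172.224.0/21, 163.172.232.0/21, 163.172.240.0/21, 163.172.248.0/21


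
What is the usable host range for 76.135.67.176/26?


Network: 76.135.67.128
Broadcast: 76.135.67.191
First usable = network + 1
Last usable = broadcast - 1
Range: 76.135.67.129 to 76.135.67.190


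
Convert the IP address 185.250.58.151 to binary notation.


185 = 10111001
250 = 11111010
58 = 00111010
151 = 10010111
Binary: 10111001.11111010.00111010.10010111


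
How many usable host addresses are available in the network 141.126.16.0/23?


Host bits = 32 - 23 = 9
Total addresses = 2^9 = 512
Usable = total - 2 (network and broadcast)
Usable hosts: 510


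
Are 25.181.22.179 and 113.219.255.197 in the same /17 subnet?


Mask: 255.255.128.0
25.181.22.179 AND mask = 25.181.0.0
113.219.255.197 AND mask = 113.219.128.0
No, different subnets (25.181.0.0 vs 113.219.128.0)


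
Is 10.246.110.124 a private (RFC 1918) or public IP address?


RFC 1918 private ranges:
  10.0.0.0/8 (10.0.0.0 - 10.255.255.255)
  172.16.0.0/12 (172.16.0.0 - 172.31.255.255)
  192.168.0.0/16 (192.168.0.0 - 192.168.255.255)
Private (in 10.0.0.0/8)


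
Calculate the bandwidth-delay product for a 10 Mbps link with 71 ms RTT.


BDP = bandwidth * RTT
= 10 Mbps * 71 ms
= 10 * 1e6 * 71 / 1000 bits
= 710000 bits
= 88750 bytes
= 86.6699 KB
BDP = 710000 bits (88750 bytes)


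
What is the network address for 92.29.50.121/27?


IP:   01011100.00011101.00110010.01111001
Mask: 11111111.11111111.11111111.11100000
AND operation:
Net:  01011100.00011101.00110010.01100000
Network: 92.29.50.96/27


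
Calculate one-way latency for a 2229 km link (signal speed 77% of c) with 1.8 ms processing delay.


Speed = 0.77 * 3e5 km/s = 231000 km/s
Propagation delay = 2229 / 231000 = 0.0096 s = 9.6494 ms
Processing delay = 1.8 ms
Total one-way latency = 11.4494 ms


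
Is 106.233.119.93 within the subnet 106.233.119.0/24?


Subnet network: 106.233.119.0
Test IP AND mask: 106.233.119.0
Yes, 106.233.119.93 is in 106.233.119.0/24


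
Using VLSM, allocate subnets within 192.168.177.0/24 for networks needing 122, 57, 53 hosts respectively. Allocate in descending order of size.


122 hosts -> /25 (126 usable): 192.168.177.0/25
57 hosts -> /26 (62 usable): 192.168.177.128/26
53 hosts -> /26 (62 usable): 192.168.177.192/26
Allocation: 192.168.177.0/25 (122 hosts, 126 usable); 192.168.177.128/26 (57 hosts, 62 usable); 192.168.177.192/26 (53 hosts, 62 usable)


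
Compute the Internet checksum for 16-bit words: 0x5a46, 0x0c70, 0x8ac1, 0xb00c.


Sum all words (with carry folding):
+ 0x5a46 = 0x5a46
+ 0x0c70 = 0x66b6
+ 0x8ac1 = 0xf177
+ 0xb00c = 0xa184
One's complement: ~0xa184
Checksum = 0x5e7b


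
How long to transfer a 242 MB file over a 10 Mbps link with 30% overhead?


Effective throughput = 10 * (1 - 30/100) = 7 Mbps
File size in Mb = 242 * 8 = 1936 Mb
Time = 1936 / 7
Time = 276.5714 seconds


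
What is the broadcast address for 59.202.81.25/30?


Network: 59.202.81.24/30
Host bits = 2
Set all host bits to 1:
Broadcast: 59.202.81.27


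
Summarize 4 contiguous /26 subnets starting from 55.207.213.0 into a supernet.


Original prefix: /26
Number of subnets: 4 = 2^2
New prefix = 26 - 2 = 24
Supernet: 55.207.213.0/24


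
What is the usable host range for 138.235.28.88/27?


Network: 138.235.28.64
Broadcast: 138.235.28.95
First usable = network + 1
Last usable = broadcast - 1
Range: 138.235.28.65 to 138.235.28.94


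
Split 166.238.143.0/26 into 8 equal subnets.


New prefix = 26 + 3 = 29
Each subnet has 8 addresses
  166.238.143.0/29
  166.238.143.8/29
  166.238.143.16/29
  166.238.143.24/29
  166.238.143.32/29
  166.238.143.40/29
  166.238.143.48/29
  166.238.143.56/29
Subnets: 166.238.143.0/29, 166.238.143.8/29, 166.238.143.16/29, 166.238.143.24/29, 166.238.143.32/29, 166.238.143.40/29, 166.238.143.48/29, 166.238.143.56/29


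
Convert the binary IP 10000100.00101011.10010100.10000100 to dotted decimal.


10000100 = 132
00101011 = 43
10010100 = 148
10000100 = 132
IP: 132.43.148.132


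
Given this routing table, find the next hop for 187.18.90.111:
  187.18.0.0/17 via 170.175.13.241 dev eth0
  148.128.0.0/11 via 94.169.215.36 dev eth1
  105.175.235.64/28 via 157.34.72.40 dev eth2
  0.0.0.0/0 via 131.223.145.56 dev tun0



Longest prefix match for 187.18.90.111:
  /17 187.18.0.0: MATCH
  /11 148.128.0.0: no
  /28 105.175.235.64: no
  /0 0.0.0.0: MATCH
Selected: next-hop 170.175.13.241 via eth0 (matched /17)


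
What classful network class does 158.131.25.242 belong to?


First octet: 158
Binary: 10011110
10xxxxxx -> Class B (128-191)
Class B, default mask 255.255.0.0 (/16)


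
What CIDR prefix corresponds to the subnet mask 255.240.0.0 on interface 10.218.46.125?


Binary: 11111111.11110000.00000000.00000000
Count leading 1s
Prefix: /12


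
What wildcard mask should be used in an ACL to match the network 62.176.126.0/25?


Subnet mask: 255.255.255.128
Wildcard = 255.255.255.255 - subnet mask
255 - 255 = 0
255 - 255 = 0
255 - 255 = 0
255 - 128 = 127
Wildcard: 0.0.0.127


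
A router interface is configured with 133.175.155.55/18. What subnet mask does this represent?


/18 means 18 network bits, 14 host bits
Binary: 11111111111111111100000000000000
Mask: 255.255.192.0


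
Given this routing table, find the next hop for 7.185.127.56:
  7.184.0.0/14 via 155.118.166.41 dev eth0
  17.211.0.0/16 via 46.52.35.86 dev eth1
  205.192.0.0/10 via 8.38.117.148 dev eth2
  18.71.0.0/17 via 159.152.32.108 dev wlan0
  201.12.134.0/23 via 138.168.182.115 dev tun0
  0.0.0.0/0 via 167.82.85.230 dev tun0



Longest prefix match for 7.185.127.56:
  /14 7.184.0.0: MATCH
  /16 17.211.0.0: no
  /10 205.192.0.0: no
  /17 18.71.0.0: no
  /23 201.12.134.0: no
  /0 0.0.0.0: MATCH
Selected: next-hop 155.118.166.41 via eth0 (matched /14)


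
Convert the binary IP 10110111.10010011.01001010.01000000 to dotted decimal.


10110111 = 183
10010011 = 147
01001010 = 74
01000000 = 64
IP: 183.147.74.64


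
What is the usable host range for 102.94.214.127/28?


Network: 102.94.214.112
Broadcast: 102.94.214.127
First usable = network + 1
Last usable = broadcast - 1
Range: 102.94.214.113 to 102.94.214.126


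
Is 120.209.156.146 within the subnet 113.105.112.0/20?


Subnet network: 113.105.112.0
Test IP AND mask: 120.209.144.0
No, 120.209.156.146 is not in 113.105.112.0/20


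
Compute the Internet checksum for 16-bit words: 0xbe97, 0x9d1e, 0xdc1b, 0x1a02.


Sum all words (with carry folding):
+ 0xbe97 = 0xbe97
+ 0x9d1e = 0x5bb6
+ 0xdc1b = 0x37d2
+ 0x1a02 = 0x51d4
One's complement: ~0x51d4
Checksum = 0xae2b


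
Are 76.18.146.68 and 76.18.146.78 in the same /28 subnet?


Mask: 255.255.255.240
76.18.146.68 AND mask = 76.18.146.64
76.18.146.78 AND mask = 76.18.146.64
Yes, same subnet (76.18.146.64)


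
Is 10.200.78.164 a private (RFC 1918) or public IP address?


RFC 1918 private ranges:
  10.0.0.0/8 (10.0.0.0 - 10.255.255.255)
  172.16.0.0/12 (172.16.0.0 - 172.31.255.255)
  192.168.0.0/16 (192.168.0.0 - 192.168.255.255)
Private (in 10.0.0.0/8)


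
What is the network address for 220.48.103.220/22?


IP:   11011100.00110000.01100111.11011100
Mask: 11111111.11111111.11111100.00000000
AND operation:
Net:  11011100.00110000.01100100.00000000
Network: 220.48.100.0/22


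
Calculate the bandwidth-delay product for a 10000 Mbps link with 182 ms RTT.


BDP = bandwidth * RTT
= 10000 Mbps * 182 ms
= 10000 * 1e6 * 182 / 1000 bits
= 1820000000 bits
= 227500000 bytes
= 222167.9688 KB
BDP = 1820000000 bits (227500000 bytes)


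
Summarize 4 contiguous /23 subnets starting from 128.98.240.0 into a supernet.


Original prefix: /23
Number of subnets: 4 = 2^2
New prefix = 23 - 2 = 21
Supernet: 128.98.240.0/21


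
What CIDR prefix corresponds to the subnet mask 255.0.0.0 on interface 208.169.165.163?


Binary: 11111111.00000000.00000000.00000000
Count leading 1s
Prefix: /8


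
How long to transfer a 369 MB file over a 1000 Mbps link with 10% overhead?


Effective throughput = 1000 * (1 - 10/100) = 900 Mbps
File size in Mb = 369 * 8 = 2952 Mb
Time = 2952 / 900
Time = 3.28 seconds


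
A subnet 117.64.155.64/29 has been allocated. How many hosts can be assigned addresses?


Host bits = 32 - 29 = 3
Total addresses = 2^3 = 8
Usable = total - 2 (network and broadcast)
Usable hosts: 6


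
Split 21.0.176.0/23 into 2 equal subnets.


New prefix = 23 + 1 = 24
Each subnet has 256 addresses
  21.0.176.0/24
  21.0.177.0/24
Subnets: 21.0.176.0/24, 21.0.177.0/24


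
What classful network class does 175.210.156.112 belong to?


First octet: 175
Binary: 10101111
10xxxxxx -> Class B (128-191)
Class B, default mask 255.255.0.0 (/16)


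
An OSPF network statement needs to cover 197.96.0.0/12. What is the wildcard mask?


Subnet mask: 255.240.0.0
Wildcard = 255.255.255.255 - subnet mask
255 - 255 = 0
255 - 240 = 15
255 - 0 = 255
255 - 0 = 255
Wildcard: 0.15.255.255


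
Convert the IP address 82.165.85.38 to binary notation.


82 = 01010010
165 = 10100101
85 = 01010101
38 = 00100110
Binary: 01010010.10100101.01010101.00100110


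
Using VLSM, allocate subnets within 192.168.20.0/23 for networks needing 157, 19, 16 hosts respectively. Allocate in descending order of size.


157 hosts -> /24 (254 usable): 192.168.20.0/24
19 hosts -> /27 (30 usable): 192.168.21.0/27
16 hosts -> /27 (30 usable): 192.168.21.32/27
Allocation: 192.168.20.0/24 (157 hosts, 254 usable); 192.168.21.0/27 (19 hosts, 30 usable); 192.168.21.32/27 (16 hosts, 30 usable)


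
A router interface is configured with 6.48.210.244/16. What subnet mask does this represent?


/16 means 16 network bits, 16 host bits
Binary: 11111111111111110000000000000000
Mask: 255.255.0.0


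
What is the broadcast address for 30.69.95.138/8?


Network: 30.0.0.0/8
Host bits = 24
Set all host bits to 1:
Broadcast: 30.255.255.255


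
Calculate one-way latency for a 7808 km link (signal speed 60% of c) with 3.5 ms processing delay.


Speed = 0.6 * 3e5 km/s = 180000 km/s
Propagation delay = 7808 / 180000 = 0.0434 s = 43.3778 ms
Processing delay = 3.5 ms
Total one-way latency = 46.8778 ms


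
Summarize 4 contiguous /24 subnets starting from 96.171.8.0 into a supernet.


Original prefix: /24
Number of subnets: 4 = 2^2
New prefix = 24 - 2 = 22
Supernet: 96.171.8.0/22


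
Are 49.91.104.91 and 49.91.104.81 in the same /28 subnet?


Mask: 255.255.255.240
49.91.104.91 AND mask = 49.91.104.80
49.91.104.81 AND mask = 49.91.104.80
Yes, same subnet (49.91.104.80)


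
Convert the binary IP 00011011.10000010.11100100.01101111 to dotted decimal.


00011011 = 27
10000010 = 130
11100100 = 228
01101111 = 111
IP: 27.130.228.111


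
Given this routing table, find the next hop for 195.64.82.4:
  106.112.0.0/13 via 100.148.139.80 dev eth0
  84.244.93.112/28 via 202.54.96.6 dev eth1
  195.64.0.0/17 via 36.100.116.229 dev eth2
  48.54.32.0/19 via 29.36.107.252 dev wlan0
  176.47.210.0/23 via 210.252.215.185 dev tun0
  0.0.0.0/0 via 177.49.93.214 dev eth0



Longest prefix match for 195.64.82.4:
  /13 106.112.0.0: no
  /28 84.244.93.112: no
  /17 195.64.0.0: MATCH
  /19 48.54.32.0: no
  /23 176.47.210.0: no
  /0 0.0.0.0: MATCH
Selected: next-hop 36.100.116.229 via eth2 (matched /17)


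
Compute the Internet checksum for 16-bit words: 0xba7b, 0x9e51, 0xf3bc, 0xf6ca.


Sum all words (with carry folding):
+ 0xba7b = 0xba7b
+ 0x9e51 = 0x58cd
+ 0xf3bc = 0x4c8a
+ 0xf6ca = 0x4355
One's complement: ~0x4355
Checksum = 0xbcaa


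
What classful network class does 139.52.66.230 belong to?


First octet: 139
Binary: 10001011
10xxxxxx -> Class B (128-191)
Class B, default mask 255.255.0.0 (/16)


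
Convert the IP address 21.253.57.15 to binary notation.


21 = 00010101
253 = 11111101
57 = 00111001
15 = 00001111
Binary: 00010101.11111101.00111001.00001111


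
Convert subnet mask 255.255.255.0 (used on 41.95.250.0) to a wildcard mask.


Subnet mask: 255.255.255.0
Wildcard = 255.255.255.255 - subnet mask
255 - 255 = 0
255 - 255 = 0
255 - 255 = 0
255 - 0 = 255
Wildcard: 0.0.0.255


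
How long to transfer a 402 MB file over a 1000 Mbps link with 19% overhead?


Effective throughput = 1000 * (1 - 19/100) = 810 Mbps
File size in Mb = 402 * 8 = 3216 Mb
Time = 3216 / 810
Time = 3.9704 seconds


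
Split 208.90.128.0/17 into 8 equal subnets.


New prefix = 17 + 3 = 20
Each subnet has 4096 addresses
  208.90.128.0/20
  208.90.144.0/20
  208.90.160.0/20
  208.90.176.0/20
  208.90.192.0/20
  208.90.208.0/20
  208.90.224.0/20
  208.90.240.0/20
Subnets: 208.90.128.0/20, 208.90.144.0/20, 208.90.160.0/20, 208.90.176.0/20, 208.90.192.0/20, 208.90.208.0/20, 208.90.224.0/20, 208.90.240.0/20


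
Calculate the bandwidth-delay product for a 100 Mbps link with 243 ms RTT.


BDP = bandwidth * RTT
= 100 Mbps * 243 ms
= 100 * 1e6 * 243 / 1000 bits
= 24300000 bits
= 3037500 bytes
= 2966.3086 KB
BDP = 24300000 bits (3037500 bytes)


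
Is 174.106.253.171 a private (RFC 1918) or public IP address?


RFC 1918 private ranges:
  10.0.0.0/8 (10.0.0.0 - 10.255.255.255)
  172.16.0.0/12 (172.16.0.0 - 172.31.255.255)
  192.168.0.0/16 (192.168.0.0 - 192.168.255.255)
Public (not in any RFC 1918 range)


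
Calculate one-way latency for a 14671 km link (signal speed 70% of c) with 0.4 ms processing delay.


Speed = 0.7 * 3e5 km/s = 210000 km/s
Propagation delay = 14671 / 210000 = 0.0699 s = 69.8619 ms
Processing delay = 0.4 ms
Total one-way latency = 70.2619 ms


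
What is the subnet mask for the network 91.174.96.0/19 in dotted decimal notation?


/19 means 19 network bits, 13 host bits
Binary: 11111111111111111110000000000000
Mask: 255.255.224.0


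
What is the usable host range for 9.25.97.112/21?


Network: 9.25.96.0
Broadcast: 9.25.103.255
First usable = network + 1
Last usable = broadcast - 1
Range: 9.25.96.1 to 9.25.103.254


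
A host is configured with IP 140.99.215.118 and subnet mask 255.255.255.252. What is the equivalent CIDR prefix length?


Binary: 11111111.11111111.11111111.11111100
Count leading 1s
Prefix: /30


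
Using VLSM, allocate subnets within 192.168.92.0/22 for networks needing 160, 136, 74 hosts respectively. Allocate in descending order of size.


160 hosts -> /24 (254 usable): 192.168.92.0/24
136 hosts -> /24 (254 usable): 192.168.93.0/24
74 hosts -> /25 (126 usable): 192.168.94.0/25
Allocation: 192.168.92.0/24 (160 hosts, 254 usable); 192.168.93.0/24 (136 hosts, 254 usable); 192.168.94.0/25 (74 hosts, 126 usable)


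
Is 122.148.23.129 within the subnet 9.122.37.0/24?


Subnet network: 9.122.37.0
Test IP AND mask: 122.148.23.0
No, 122.148.23.129 is not in 9.122.37.0/24


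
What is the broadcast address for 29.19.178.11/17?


Network: 29.19.128.0/17
Host bits = 15
Set all host bits to 1:
Broadcast: 29.19.255.255


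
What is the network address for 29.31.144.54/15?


IP:   00011101.00011111.10010000.00110110
Mask: 11111111.11111110.00000000.00000000
AND operation:
Net:  00011101.00011110.00000000.00000000
Network: 29.30.0.0/15


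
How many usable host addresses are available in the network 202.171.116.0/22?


Host bits = 32 - 22 = 10
Total addresses = 2^10 = 1024
Usable = total - 2 (network and broadcast)
Usable hosts: 1022


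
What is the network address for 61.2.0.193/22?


IP:   00111101.00000010.00000000.11000001
Mask: 11111111.11111111.11111100.00000000
AND operation:
Net:  00111101.00000010.00000000.00000000
Network: 61.2.0.0/22


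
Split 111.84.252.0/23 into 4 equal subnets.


New prefix = 23 + 2 = 25
Each subnet has 128 addresses
  111.84.252.0/25
  111.84.252.128/25
  111.84.253.0/25
  111.84.253.128/25
Subnets: 111.84.252.0/25, 111.84.252.128/25, 111.84.253.0/25, 111.84.253.128/25


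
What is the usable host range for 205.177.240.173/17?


Network: 205.177.128.0
Broadcast: 205.177.255.255
First usable = network + 1
Last usable = broadcast - 1
Range: 205.177.128.1 to 205.177.255.254


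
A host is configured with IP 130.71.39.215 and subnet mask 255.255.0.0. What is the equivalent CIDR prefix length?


Binary: 11111111.11111111.00000000.00000000
Count leading 1s
Prefix: /16


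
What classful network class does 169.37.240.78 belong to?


First octet: 169
Binary: 10101001
10xxxxxx -> Class B (128-191)
Class B, default mask 255.255.0.0 (/16)


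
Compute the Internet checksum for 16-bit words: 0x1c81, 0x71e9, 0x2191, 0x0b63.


Sum all words (with carry folding):
+ 0x1c81 = 0x1c81
+ 0x71e9 = 0x8e6a
+ 0x2191 = 0xaffb
+ 0x0b63 = 0xbb5e
One's complement: ~0xbb5e
Checksum = 0x44a1


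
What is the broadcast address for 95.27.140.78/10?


Network: 95.0.0.0/10
Host bits = 22
Set all host bits to 1:
Broadcast: 95.63.255.255


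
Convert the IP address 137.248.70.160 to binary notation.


137 = 10001001
248 = 11111000
70 = 01000110
160 = 10100000
Binary: 10001001.11111000.01000110.10100000


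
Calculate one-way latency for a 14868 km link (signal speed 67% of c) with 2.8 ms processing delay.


Speed = 0.67 * 3e5 km/s = 201000 km/s
Propagation delay = 14868 / 201000 = 0.074 s = 73.9701 ms
Processing delay = 2.8 ms
Total one-way latency = 76.7701 ms


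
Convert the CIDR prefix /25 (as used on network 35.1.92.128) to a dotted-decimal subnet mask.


/25 means 25 network bits, 7 host bits
Binary: 11111111111111111111111110000000
Mask: 255.255.255.128


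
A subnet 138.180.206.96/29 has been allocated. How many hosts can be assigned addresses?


Host bits = 32 - 29 = 3
Total addresses = 2^3 = 8
Usable = total - 2 (network and broadcast)
Usable hosts: 6


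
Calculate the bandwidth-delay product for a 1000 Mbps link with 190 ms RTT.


BDP = bandwidth * RTT
= 1000 Mbps * 190 ms
= 1000 * 1e6 * 190 / 1000 bits
= 190000000 bits
= 23750000 bytes
= 23193.3594 KB
BDP = 190000000 bits (23750000 bytes)


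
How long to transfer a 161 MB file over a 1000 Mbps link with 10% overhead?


Effective throughput = 1000 * (1 - 10/100) = 900 Mbps
File size in Mb = 161 * 8 = 1288 Mb
Time = 1288 / 900
Time = 1.4311 seconds


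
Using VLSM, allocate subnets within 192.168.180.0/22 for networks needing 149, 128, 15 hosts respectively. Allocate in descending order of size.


149 hosts -> /24 (254 usable): 192.168.180.0/24
128 hosts -> /24 (254 usable): 192.168.181.0/24
15 hosts -> /27 (30 usable): 192.168.182.0/27
Allocation: 192.168.180.0/24 (149 hosts, 254 usable); 192.168.181.0/24 (128 hosts, 254 usable); 192.168.182.0/27 (15 hosts, 30 usable)


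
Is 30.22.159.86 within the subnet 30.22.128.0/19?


Subnet network: 30.22.128.0
Test IP AND mask: 30.22.128.0
Yes, 30.22.159.86 is in 30.22.128.0/19


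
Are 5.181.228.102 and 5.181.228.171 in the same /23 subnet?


Mask: 255.255.254.0
5.181.228.102 AND mask = 5.181.228.0
5.181.228.171 AND mask = 5.181.228.0
Yes, same subnet (5.181.228.0)


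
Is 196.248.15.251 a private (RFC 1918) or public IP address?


RFC 1918 private ranges:
  10.0.0.0/8 (10.0.0.0 - 10.255.255.255)
  172.16.0.0/12 (172.16.0.0 - 172.31.255.255)
  192.168.0.0/16 (192.168.0.0 - 192.168.255.255)
Public (not in any RFC 1918 range)


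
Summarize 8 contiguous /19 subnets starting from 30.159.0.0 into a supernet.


Original prefix: /19
Number of subnets: 8 = 2^3
New prefix = 19 - 3 = 16
Supernet: 30.159.0.0/16


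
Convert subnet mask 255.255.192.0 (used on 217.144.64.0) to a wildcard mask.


Subnet mask: 255.255.192.0
Wildcard = 255.255.255.255 - subnet mask
255 - 255 = 0
255 - 255 = 0
255 - 192 = 63
255 - 0 = 255
Wildcard: 0.0.63.255


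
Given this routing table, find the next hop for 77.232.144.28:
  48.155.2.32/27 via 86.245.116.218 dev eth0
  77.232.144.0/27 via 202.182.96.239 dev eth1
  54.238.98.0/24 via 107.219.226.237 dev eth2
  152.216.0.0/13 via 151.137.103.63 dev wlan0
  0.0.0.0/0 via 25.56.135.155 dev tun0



Longest prefix match for 77.232.144.28:
  /27 48.155.2.32: no
  /27 77.232.144.0: MATCH
  /24 54.238.98.0: no
  /13 152.216.0.0: no
  /0 0.0.0.0: MATCH
Selected: next-hop 202.182.96.239 via eth1 (matched /27)


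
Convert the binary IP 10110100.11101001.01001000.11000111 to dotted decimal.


10110100 = 180
11101001 = 233
01001000 = 72
11000111 = 199
IP: 180.233.72.199


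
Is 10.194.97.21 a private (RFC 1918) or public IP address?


RFC 1918 private ranges:
  10.0.0.0/8 (10.0.0.0 - 10.255.255.255)
  172.16.0.0/12 (172.16.0.0 - 172.31.255.255)
  192.168.0.0/16 (192.168.0.0 - 192.168.255.255)
Private (in 10.0.0.0/8)


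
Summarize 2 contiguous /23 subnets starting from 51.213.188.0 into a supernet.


Original prefix: /23
Number of subnets: 2 = 2^1
New prefix = 23 - 1 = 22
Supernet: 51.213.188.0/22


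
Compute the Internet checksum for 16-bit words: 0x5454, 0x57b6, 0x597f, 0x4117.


Sum all words (with carry folding):
+ 0x5454 = 0x5454
+ 0x57b6 = 0xac0a
+ 0x597f = 0x058a
+ 0x4117 = 0x46a1
One's complement: ~0x46a1
Checksum = 0xb95e


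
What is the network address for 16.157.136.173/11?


IP:   00010000.10011101.10001000.10101101
Mask: 11111111.11100000.00000000.00000000
AND operation:
Net:  00010000.10000000.00000000.00000000
Network: 16.128.0.0/11


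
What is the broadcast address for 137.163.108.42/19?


Network: 137.163.96.0/19
Host bits = 13
Set all host bits to 1:
Broadcast: 137.163.127.255


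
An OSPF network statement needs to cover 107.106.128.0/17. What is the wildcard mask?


Subnet mask: 255.255.128.0
Wildcard = 255.255.255.255 - subnet mask
255 - 255 = 0
255 - 255 = 0
255 - 128 = 127
255 - 0 = 255
Wildcard: 0.0.127.255


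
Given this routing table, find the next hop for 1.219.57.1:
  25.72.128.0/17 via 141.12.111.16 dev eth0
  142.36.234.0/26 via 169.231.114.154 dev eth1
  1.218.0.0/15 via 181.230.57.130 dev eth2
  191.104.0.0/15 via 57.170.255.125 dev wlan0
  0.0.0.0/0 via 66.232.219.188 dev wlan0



Longest prefix match for 1.219.57.1:
  /17 25.72.128.0: no
  /26 142.36.234.0: no
  /15 1.218.0.0: MATCH
  /15 191.104.0.0: no
  /0 0.0.0.0: MATCH
Selected: next-hop 181.230.57.130 via eth2 (matched /15)


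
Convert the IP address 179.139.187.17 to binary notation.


179 = 10110011
139 = 10001011
187 = 10111011
17 = 00010001
Binary: 10110011.10001011.10111011.00010001


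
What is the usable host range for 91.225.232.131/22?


Network: 91.225.232.0
Broadcast: 91.225.235.255
First usable = network + 1
Last usable = broadcast - 1
Range: 91.225.232.1 to 91.225.235.254


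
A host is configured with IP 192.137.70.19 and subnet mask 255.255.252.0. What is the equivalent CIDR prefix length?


Binary: 11111111.11111111.11111100.00000000
Count leading 1s
Prefix: /22


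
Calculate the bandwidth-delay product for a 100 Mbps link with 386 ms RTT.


BDP = bandwidth * RTT
= 100 Mbps * 386 ms
= 100 * 1e6 * 386 / 1000 bits
= 38600000 bits
= 4825000 bytes
= 4711.9141 KB
BDP = 38600000 bits (4825000 bytes)


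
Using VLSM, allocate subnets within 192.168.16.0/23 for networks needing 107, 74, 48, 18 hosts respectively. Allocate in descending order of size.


107 hosts -> /25 (126 usable): 192.168.16.0/25
74 hosts -> /25 (126 usable): 192.168.16.128/25
48 hosts -> /26 (62 usable): 192.168.17.0/26
18 hosts -> /27 (30 usable): 192.168.17.64/27
Allocation: 192.168.16.0/25 (107 hosts, 126 usable); 192.168.16.128/25 (74 hosts, 126 usable); 192.168.17.0/26 (48 hosts, 62 usable); 192.168.17.64/27 (18 hosts, 30 usable)


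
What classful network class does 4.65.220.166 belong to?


First octet: 4
Binary: 00000100
0xxxxxxx -> Class A (1-126)
Class A, default mask 255.0.0.0 (/8)


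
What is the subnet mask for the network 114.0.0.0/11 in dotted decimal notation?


/11 means 11 network bits, 21 host bits
Binary: 11111111111000000000000000000000
Mask: 255.224.0.0


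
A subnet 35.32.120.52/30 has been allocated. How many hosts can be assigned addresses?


Host bits = 32 - 30 = 2
Total addresses = 2^2 = 4
Usable = total - 2 (network and broadcast)
Usable hosts: 2


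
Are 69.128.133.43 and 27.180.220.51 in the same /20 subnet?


Mask: 255.255.240.0
69.128.133.43 AND mask = 69.128.128.0
27.180.220.51 AND mask = 27.180.208.0
No, different subnets (69.128.128.0 vs 27.180.208.0)


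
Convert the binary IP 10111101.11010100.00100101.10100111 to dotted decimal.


10111101 = 189
11010100 = 212
00100101 = 37
10100111 = 167
IP: 189.212.37.167


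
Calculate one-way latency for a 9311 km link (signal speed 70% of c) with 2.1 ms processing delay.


Speed = 0.7 * 3e5 km/s = 210000 km/s
Propagation delay = 9311 / 210000 = 0.0443 s = 44.3381 ms
Processing delay = 2.1 ms
Total one-way latency = 46.4381 ms


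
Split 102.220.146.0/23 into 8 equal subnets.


New prefix = 23 + 3 = 26
Each subnet has 64 addresses
  102.220.146.0/26
  102.220.146.64/26
  102.220.146.128/26
  102.220.146.192/26
  102.220.147.0/26
  102.220.147.64/26
  102.220.147.128/26
  102.220.147.192/26
Subnets: 102.220.146.0/26, 102.220.146.64/26, 102.220.146.128/26, 102.220.146.192/26, 102.220.147.0/26, 102.220.147.64/26, 102.220.147.128/26, 102.220.147.192/26


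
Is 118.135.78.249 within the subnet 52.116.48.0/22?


Subnet network: 52.116.48.0
Test IP AND mask: 118.135.76.0
No, 118.135.78.249 is not in 52.116.48.0/22


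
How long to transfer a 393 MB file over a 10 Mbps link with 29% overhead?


Effective throughput = 10 * (1 - 29/100) = 7.1 Mbps
File size in Mb = 393 * 8 = 3144 Mb
Time = 3144 / 7.1
Time = 442.8169 seconds


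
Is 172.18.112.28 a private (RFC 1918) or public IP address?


RFC 1918 private ranges:
  10.0.0.0/8 (10.0.0.0 - 10.255.255.255)
  172.16.0.0/12 (172.16.0.0 - 172.31.255.255)
  192.168.0.0/16 (192.168.0.0 - 192.168.255.255)
Private (in 172.16.0.0/12)


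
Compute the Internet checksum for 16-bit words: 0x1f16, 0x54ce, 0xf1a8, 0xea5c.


Sum all words (with carry folding):
+ 0x1f16 = 0x1f16
+ 0x54ce = 0x73e4
+ 0xf1a8 = 0x658d
+ 0xea5c = 0x4fea
One's complement: ~0x4fea
Checksum = 0xb015


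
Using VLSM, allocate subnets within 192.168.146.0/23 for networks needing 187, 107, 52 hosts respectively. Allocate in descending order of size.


187 hosts -> /24 (254 usable): 192.168.146.0/24
107 hosts -> /25 (126 usable): 192.168.147.0/25
52 hosts -> /26 (62 usable): 192.168.147.128/26
Allocation: 192.168.146.0/24 (187 hosts, 254 usable); 192.168.147.0/25 (107 hosts, 126 usable); 192.168.147.128/26 (52 hosts, 62 usable)


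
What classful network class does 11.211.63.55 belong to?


First octet: 11
Binary: 00001011
0xxxxxxx -> Class A (1-126)
Class A, default mask 255.0.0.0 (/8)


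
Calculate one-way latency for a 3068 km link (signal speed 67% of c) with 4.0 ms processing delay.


Speed = 0.67 * 3e5 km/s = 201000 km/s
Propagation delay = 3068 / 201000 = 0.0153 s = 15.2637 ms
Processing delay = 4.0 ms
Total one-way latency = 19.2637 ms


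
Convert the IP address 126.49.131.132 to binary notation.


126 = 01111110
49 = 00110001
131 = 10000011
132 = 10000100
Binary: 01111110.00110001.10000011.10000100


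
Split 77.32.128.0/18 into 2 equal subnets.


New prefix = 18 + 1 = 19
Each subnet has 8192 addresses
  77.32.128.0/19
  77.32.160.0/19
Subnets: 77.32.128.0/19, 77.32.160.0/19


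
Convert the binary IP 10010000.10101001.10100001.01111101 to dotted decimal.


10010000 = 144
10101001 = 169
10100001 = 161
01111101 = 125
IP: 144.169.161.125


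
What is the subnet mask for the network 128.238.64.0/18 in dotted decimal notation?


/18 means 18 network bits, 14 host bits
Binary: 11111111111111111100000000000000
Mask: 255.255.192.0


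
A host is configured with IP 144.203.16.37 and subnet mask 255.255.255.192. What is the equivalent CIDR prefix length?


Binary: 11111111.11111111.11111111.11000000
Count leading 1s
Prefix: /26


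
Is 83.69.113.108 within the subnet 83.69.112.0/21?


Subnet network: 83.69.112.0
Test IP AND mask: 83.69.112.0
Yes, 83.69.113.108 is in 83.69.112.0/21


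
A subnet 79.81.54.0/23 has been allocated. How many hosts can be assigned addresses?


Host bits = 32 - 23 = 9
Total addresses = 2^9 = 512
Usable = total - 2 (network and broadcast)
Usable hosts: 510


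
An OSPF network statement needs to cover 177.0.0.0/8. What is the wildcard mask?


Subnet mask: 255.0.0.0
Wildcard = 255.255.255.255 - subnet mask
255 - 255 = 0
255 - 0 = 255
255 - 0 = 255
255 - 0 = 255
Wildcard: 0.255.255.255


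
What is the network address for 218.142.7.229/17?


IP:   11011010.10001110.00000111.11100101
Mask: 11111111.11111111.10000000.00000000
AND operation:
Net:  11011010.10001110.00000000.00000000
Network: 218.142.0.0/17


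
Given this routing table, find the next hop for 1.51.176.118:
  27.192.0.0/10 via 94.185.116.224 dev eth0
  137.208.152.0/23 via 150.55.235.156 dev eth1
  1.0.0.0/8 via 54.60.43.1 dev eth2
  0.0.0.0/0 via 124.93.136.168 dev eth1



Longest prefix match for 1.51.176.118:
  /10 27.192.0.0: no
  /23 137.208.152.0: no
  /8 1.0.0.0: MATCH
  /0 0.0.0.0: MATCH
Selected: next-hop 54.60.43.1 via eth2 (matched /8)


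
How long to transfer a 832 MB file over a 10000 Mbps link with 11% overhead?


Effective throughput = 10000 * (1 - 11/100) = 8900 Mbps
File size in Mb = 832 * 8 = 6656 Mb
Time = 6656 / 8900
Time = 0.7479 seconds


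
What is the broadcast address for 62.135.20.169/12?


Network: 62.128.0.0/12
Host bits = 20
Set all host bits to 1:
Broadcast: 62.143.255.255


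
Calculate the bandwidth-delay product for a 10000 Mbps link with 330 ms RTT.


BDP = bandwidth * RTT
= 10000 Mbps * 330 ms
= 10000 * 1e6 * 330 / 1000 bits
= 3300000000 bits
= 412500000 bytes
= 402832.0312 KB
BDP = 3300000000 bits (412500000 bytes)


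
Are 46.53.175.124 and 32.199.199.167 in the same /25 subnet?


Mask: 255.255.255.128
46.53.175.124 AND mask = 46.53.175.0
32.199.199.167 AND mask = 32.199.199.128
No, different subnets (46.53.175.0 vs 32.199.199.128)


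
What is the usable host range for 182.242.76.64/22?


Network: 182.242.76.0
Broadcast: 182.242.79.255
First usable = network + 1
Last usable = broadcast - 1
Range: 182.242.76.1 to 182.242.79.254


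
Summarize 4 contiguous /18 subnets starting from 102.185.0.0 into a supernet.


Original prefix: /18
Number of subnets: 4 = 2^2
New prefix = 18 - 2 = 16
Supernet: 102.185.0.0/16


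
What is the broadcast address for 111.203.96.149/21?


Network: 111.203.96.0/21
Host bits = 11
Set all host bits to 1:
Broadcast: 111.203.103.255


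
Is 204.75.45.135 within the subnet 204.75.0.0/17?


Subnet network: 204.75.0.0
Test IP AND mask: 204.75.0.0
Yes, 204.75.45.135 is in 204.75.0.0/17


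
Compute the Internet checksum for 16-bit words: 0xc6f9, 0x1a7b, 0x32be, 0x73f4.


Sum all words (with carry folding):
+ 0xc6f9 = 0xc6f9
+ 0x1a7b = 0xe174
+ 0x32be = 0x1433
+ 0x73f4 = 0x8827
One's complement: ~0x8827
Checksum = 0x77d8


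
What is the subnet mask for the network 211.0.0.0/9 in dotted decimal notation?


/9 means 9 network bits, 23 host bits
Binary: 11111111100000000000000000000000
Mask: 255.128.0.0


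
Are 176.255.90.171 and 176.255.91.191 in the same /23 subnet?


Mask: 255.255.254.0
176.255.90.171 AND mask = 176.255.90.0
176.255.91.191 AND mask = 176.255.90.0
Yes, same subnet (176.255.90.0)


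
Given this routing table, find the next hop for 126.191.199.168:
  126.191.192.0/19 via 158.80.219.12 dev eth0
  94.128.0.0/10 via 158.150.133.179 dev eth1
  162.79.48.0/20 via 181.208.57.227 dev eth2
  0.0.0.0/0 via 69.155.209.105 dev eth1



Longest prefix match for 126.191.199.168:
  /19 126.191.192.0: MATCH
  /10 94.128.0.0: no
  /20 162.79.48.0: no
  /0 0.0.0.0: MATCH
Selected: next-hop 158.80.219.12 via eth0 (matched /19)


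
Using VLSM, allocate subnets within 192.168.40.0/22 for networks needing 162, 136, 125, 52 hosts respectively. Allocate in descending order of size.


162 hosts -> /24 (254 usable): 192.168.40.0/24
136 hosts -> /24 (254 usable): 192.168.41.0/24
125 hosts -> /25 (126 usable): 192.168.42.0/25
52 hosts -> /26 (62 usable): 192.168.42.128/26
Allocation: 192.168.40.0/24 (162 hosts, 254 usable); 192.168.41.0/24 (136 hosts, 254 usable); 192.168.42.0/25 (125 hosts, 126 usable); 192.168.42.128/26 (52 hosts, 62 usable)


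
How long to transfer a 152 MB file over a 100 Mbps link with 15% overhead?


Effective throughput = 100 * (1 - 15/100) = 85 Mbps
File size in Mb = 152 * 8 = 1216 Mb
Time = 1216 / 85
Time = 14.3059 seconds


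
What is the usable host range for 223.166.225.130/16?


Network: 223.166.0.0
Broadcast: 223.166.255.255
First usable = network + 1
Last usable = broadcast - 1
Range: 223.166.0.1 to 223.166.255.254


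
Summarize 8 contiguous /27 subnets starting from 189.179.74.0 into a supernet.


Original prefix: /27
Number of subnets: 8 = 2^3
New prefix = 27 - 3 = 24
Supernet: 189.179.74.0/24


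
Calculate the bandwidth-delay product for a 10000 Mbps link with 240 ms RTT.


BDP = bandwidth * RTT
= 10000 Mbps * 240 ms
= 10000 * 1e6 * 240 / 1000 bits
= 2400000000 bits
= 300000000 bytes
= 292968.75 KB
BDP = 2400000000 bits (300000000 bytes)


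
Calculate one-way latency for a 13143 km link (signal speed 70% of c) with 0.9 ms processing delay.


Speed = 0.7 * 3e5 km/s = 210000 km/s
Propagation delay = 13143 / 210000 = 0.0626 s = 62.5857 ms
Processing delay = 0.9 ms
Total one-way latency = 63.4857 ms


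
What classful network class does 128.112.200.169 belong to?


First octet: 128
Binary: 10000000
10xxxxxx -> Class B (128-191)
Class B, default mask 255.255.0.0 (/16)


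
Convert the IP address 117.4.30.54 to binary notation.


117 = 01110101
4 = 00000100
30 = 00011110
54 = 00110110
Binary: 01110101.00000100.00011110.00110110


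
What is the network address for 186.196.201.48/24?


IP:   10111010.11000100.11001001.00110000
Mask: 11111111.11111111.11111111.00000000
AND operation:
Net:  10111010.11000100.11001001.00000000
Network: 186.196.201.0/24


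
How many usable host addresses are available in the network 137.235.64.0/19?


Host bits = 32 - 19 = 13
Total addresses = 2^13 = 8192
Usable = total - 2 (network and broadcast)
Usable hosts: 8190


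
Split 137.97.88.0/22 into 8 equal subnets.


New prefix = 22 + 3 = 25
Each subnet has 128 addresses
  137.97.88.0/25
  137.97.88.128/25
  137.97.89.0/25
  137.97.89.128/25
  137.97.90.0/25
  137.97.90.128/25
  137.97.91.0/25
  137.97.91.128/25
Subnets: 137.97.88.0/25, 137.97.88.128/25, 137.97.89.0/25, 137.97.89.128/25, 137.97.90.0/25, 137.97.90.128/25, 137.97.91.0/25, 137.97.91.128/25


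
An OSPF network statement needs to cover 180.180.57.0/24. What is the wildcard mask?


Subnet mask: 255.255.255.0
Wildcard = 255.255.255.255 - subnet mask
255 - 255 = 0
255 - 255 = 0
255 - 255 = 0
255 - 0 = 255
Wildcard: 0.0.0.255


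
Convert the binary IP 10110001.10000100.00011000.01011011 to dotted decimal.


10110001 = 177
10000100 = 132
00011000 = 24
01011011 = 91
IP: 177.132.24.91
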